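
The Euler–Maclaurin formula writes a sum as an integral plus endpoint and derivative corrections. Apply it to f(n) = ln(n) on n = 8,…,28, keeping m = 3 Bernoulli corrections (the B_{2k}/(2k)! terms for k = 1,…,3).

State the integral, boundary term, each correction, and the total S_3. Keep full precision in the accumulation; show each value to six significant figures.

The integral term ∫_8^28 ln(x) dx = 56.6662.
Endpoint term: (f(8) + f(28))/2 = (2.07944 + 3.33220)/2 = 2.70582.
Integral + boundary = 59.3720.
Correction k=1: B_{2}/2! · (f^{(1)}(28) − f^{(1)}(8)) = 1/12 · (0.0357143 − 0.125000) = -0.00744048.
Partial sum through k=1: 59.3646.
Correction k=2: B_{4}/4! · (f^{(3)}(28) − f^{(3)}(8)) = −1/720 · (9.11079e-05 − 0.00390625) = 5.29881e-06.
Partial sum through k=2: 59.3646.
Correction k=3: B_{6}/6! · (f^{(5)}(28) − f^{(5)}(8)) = 1/30240 · (1.39451e-06 − 0.000732422) = -2.41742e-08.

S_3 ≈ 59.3646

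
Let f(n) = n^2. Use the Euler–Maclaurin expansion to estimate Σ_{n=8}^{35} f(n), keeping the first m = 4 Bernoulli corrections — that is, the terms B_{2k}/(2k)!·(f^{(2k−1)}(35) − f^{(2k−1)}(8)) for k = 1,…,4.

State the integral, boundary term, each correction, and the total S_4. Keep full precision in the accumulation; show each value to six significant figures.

S_4 ≈ 14770.0

Integral: ∫_8^35 x^2 dx = 14121.0.
Endpoint term: (f(8) + f(35))/2 = (64.0000 + 1225.00)/2 = 644.500.
Running total after boundary: 14765.5.
k=1: B_{2}/(2)! × [f^{(1)}(35) − f^{(1)}(8)] = 1/12 × (70.0000 − 16.0000) = 4.50000.
After k=1: 14770.0.
k=2: B_{4}/(4)! × [f^{(3)}(35) − f^{(3)}(8)] = −1/720 × (0.00000 − 0.00000) = 0.00000.
After k=2: 14770.0.
k=3: B_{6}/(6)! × [f^{(5)}(35) − f^{(5)}(8)] = 1/30240 × (0.00000 − 0.00000) = 0.00000.
After k=3: 14770.0.
k=4: B_{8}/(8)! × [f^{(7)}(35) − f^{(7)}(8)] = −1/1209600 × (0.00000 − 0.00000) = 0.00000.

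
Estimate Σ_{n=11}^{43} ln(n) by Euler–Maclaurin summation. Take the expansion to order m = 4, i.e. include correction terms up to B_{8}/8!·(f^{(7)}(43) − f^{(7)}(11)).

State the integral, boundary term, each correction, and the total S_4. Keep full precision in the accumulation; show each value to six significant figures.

Integral: ∫_11^43 ln(x) dx = 103.355.
Boundary: ½(f(11) + f(43)) = ½(2.39790 + 3.76120) = 3.07955.
So far: 106.434.
Correction k=1: B_{2}/2! · (f^{(1)}(43) − f^{(1)}(11)) = 1/12 · (0.0232558 − 0.0909091) = -0.00563777.
Running total after k=1: 106.429.
Correction k=2: B_{4}/4! · (f^{(3)}(43) − f^{(3)}(11)) = −1/720 · (2.51550e-05 − 0.00150263) = 2.05205e-06.
Running total after k=2: 106.429.
Correction k=3: B_{6}/6! · (f^{(5)}(43) − f^{(5)}(11)) = 1/30240 · (1.63256e-07 − 0.000149021) = -4.92255e-09.
Running total after k=3: 106.429.
Correction k=4: B_{8}/8! · (f^{(7)}(43) − f^{(7)}(11)) = −1/1209600 · (2.64883e-09 − 3.69474e-05) = 3.05429e-11.

S_4 ≈ 106.429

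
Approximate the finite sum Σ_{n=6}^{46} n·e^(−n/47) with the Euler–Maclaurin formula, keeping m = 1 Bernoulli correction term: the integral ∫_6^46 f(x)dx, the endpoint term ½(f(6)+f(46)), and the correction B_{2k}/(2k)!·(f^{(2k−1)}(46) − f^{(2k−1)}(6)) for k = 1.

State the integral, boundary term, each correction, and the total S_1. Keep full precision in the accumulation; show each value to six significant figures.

S_1 ≈ 561.101

The integral term ∫_6^46 x·e^(−x/47) dx = 549.881.
½[f(6) + f(46)] = ½[5.28092 + 17.2864] = 11.2836.
So far: 561.164.
k=1: B_{2}/(2)! × [f^{(1)}(46) − f^{(1)}(6)] = 1/12 × (0.00799554 − 0.767793) = -0.0633165.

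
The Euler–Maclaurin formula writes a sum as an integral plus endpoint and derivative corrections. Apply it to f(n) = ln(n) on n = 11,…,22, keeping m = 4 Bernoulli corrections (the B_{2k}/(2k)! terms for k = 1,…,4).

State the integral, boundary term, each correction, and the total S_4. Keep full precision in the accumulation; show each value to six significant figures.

Integral: ∫_11^22 ln(x) dx = 30.6261.
Endpoint term: (f(11) + f(22))/2 = (2.39790 + 3.09104)/2 = 2.74447.
Integral + boundary = 33.3706.
Order-1 term: 1/12 · (0.0454545 − 0.0909091) = -0.00378788.
Running total after k=1: 33.3668.
Order-2 term: −1/720 · (0.000187829 − 0.00150263) = 1.82611e-06.
Running total after k=2: 33.3668.
Order-3 term: 1/30240 · (4.65691e-06 − 0.000149021) = -4.77395e-09.
Running total after k=3: 33.3668.
Order-4 term: −1/1209600 · (2.88651e-07 − 3.69474e-05) = 3.03065e-11.

S_4 ≈ 33.3668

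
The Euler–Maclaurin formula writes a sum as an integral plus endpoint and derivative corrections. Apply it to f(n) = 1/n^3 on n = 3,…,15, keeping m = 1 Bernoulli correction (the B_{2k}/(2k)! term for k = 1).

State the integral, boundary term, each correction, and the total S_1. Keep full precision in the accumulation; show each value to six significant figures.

Integral: ∫_3^15 1/x^3 dx = 0.0533333.
Endpoint term: (f(3) + f(15))/2 = (0.0370370 + 0.000296296)/2 = 0.0186667.
So far: 0.0720000.
Order-1 term: 1/12 · (-5.92593e-05 − (-0.0370370)) = 0.00308148.

S_1 ≈ 0.0750815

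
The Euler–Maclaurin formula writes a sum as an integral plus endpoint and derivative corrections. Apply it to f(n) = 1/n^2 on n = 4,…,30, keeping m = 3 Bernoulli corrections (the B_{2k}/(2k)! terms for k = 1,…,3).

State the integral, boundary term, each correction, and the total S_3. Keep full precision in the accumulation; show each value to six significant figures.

S_3 ≈ 0.251039

Integral: ∫_4^30 1/x^2 dx = 0.216667.
Boundary: ½(f(4) + f(30)) = ½(0.0625000 + 0.00111111) = 0.0318056.
Integral + boundary = 0.248472.
k=1: B_{2}/(2)! × [f^{(1)}(30) − f^{(1)}(4)] = 1/12 × (-7.40741e-05 − (-0.0312500)) = 0.00259799.
Partial sum through k=1: 0.251070.
k=2: B_{4}/(4)! × [f^{(3)}(30) − f^{(3)}(4)] = −1/720 × (-9.87654e-07 − (-0.0234375)) = -3.25507e-05.
Partial sum through k=2: 0.251038.
k=3: B_{6}/(6)! × [f^{(5)}(30) − f^{(5)}(4)] = 1/30240 × (-3.29218e-08 − (-0.0439453)) = 1.45322e-06.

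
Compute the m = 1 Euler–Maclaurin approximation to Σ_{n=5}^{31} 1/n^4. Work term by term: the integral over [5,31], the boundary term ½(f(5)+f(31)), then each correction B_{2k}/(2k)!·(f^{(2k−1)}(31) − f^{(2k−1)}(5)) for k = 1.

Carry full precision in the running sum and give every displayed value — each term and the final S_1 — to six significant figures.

The integral term ∫_5^31 1/x^4 dx = 0.00265548.
Boundary: ½(f(5) + f(31)) = ½(0.00160000 + 1.08281e-06) = 0.000800541.
Integral + boundary = 0.00345602.
k=1: B_{2}/(2)! × [f^{(1)}(31) − f^{(1)}(5)] = 1/12 × (-1.39718e-07 − (-0.00128000)) = 0.000106655.

S_1 ≈ 0.00356267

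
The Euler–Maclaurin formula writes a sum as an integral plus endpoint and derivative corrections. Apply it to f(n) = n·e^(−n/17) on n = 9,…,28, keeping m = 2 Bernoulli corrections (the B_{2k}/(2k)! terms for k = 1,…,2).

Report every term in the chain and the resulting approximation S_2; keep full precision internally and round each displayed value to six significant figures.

S_2 ≈ 118.279

∫_9^28 x·e^(−x/17) dx evaluates to 112.966.
Endpoint term: (f(9) + f(28))/2 = (5.30056 + 5.39324)/2 = 5.34690.
Running total after boundary: 118.312.
Correction k=1: B_{2}/2! · (f^{(1)}(28) − f^{(1)}(9)) = 1/12 · (-0.124634 − 0.277154) = -0.0334823.
Partial sum through k=1: 118.279.
Correction k=2: B_{4}/4! · (f^{(3)}(28) − f^{(3)}(9)) = −1/720 · (0.000901722 − 0.00503480) = 5.74038e-06.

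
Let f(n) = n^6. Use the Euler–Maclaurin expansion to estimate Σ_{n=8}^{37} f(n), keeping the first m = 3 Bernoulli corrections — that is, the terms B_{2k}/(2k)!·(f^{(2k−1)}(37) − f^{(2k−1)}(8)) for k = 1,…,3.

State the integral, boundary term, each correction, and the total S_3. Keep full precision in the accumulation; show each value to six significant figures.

The integral term ∫_8^37 x^6 dx = 1.35614e+10.
Boundary: ½(f(8) + f(37)) = ½(262144 + 2.56573e+09) = 1.28299e+09.
Integral + boundary = 1.48444e+10.
Order-1 term: 1/12 · (4.16064e+08 − 196608) = 3.46556e+07.
Running total after k=1: 1.48790e+10.
Order-2 term: −1/720 · (6.07836e+06 − 61440.0) = -8356.83.
Running total after k=2: 1.48790e+10.
Order-3 term: 1/30240 · (26640.0 − 5760.00) = 0.690476.

S_3 ≈ 1.48790e+10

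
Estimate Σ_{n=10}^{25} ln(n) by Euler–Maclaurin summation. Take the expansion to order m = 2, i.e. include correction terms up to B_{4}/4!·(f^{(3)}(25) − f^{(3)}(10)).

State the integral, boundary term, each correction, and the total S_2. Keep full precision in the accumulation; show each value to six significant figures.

S_2 ≈ 45.2018

Integral: ∫_10^25 ln(x) dx = 42.4460.
Endpoint term: (f(10) + f(25))/2 = (2.30259 + 3.21888)/2 = 2.76073.
So far: 45.2068.
k=1: B_{2}/(2)! × [f^{(1)}(25) − f^{(1)}(10)] = 1/12 × (0.0400000 − 0.100000) = -0.00500000.
Partial sum through k=1: 45.2018.
k=2: B_{4}/(4)! × [f^{(3)}(25) − f^{(3)}(10)] = −1/720 × (0.000128000 − 0.00200000) = 2.60000e-06.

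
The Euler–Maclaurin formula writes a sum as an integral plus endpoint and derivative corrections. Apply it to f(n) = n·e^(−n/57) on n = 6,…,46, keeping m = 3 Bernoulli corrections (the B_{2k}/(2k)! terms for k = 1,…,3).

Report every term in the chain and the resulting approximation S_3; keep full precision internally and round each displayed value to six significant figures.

S_3 ≈ 625.554

∫_6^46 x·e^(−x/57) dx evaluates to 612.652.
½[f(6) + f(46)] = ½[5.40053 + 20.5246] = 12.9626.
Integral + boundary = 625.614.
k=1: B_{2}/(2)! × [f^{(1)}(46) − f^{(1)}(6)] = 1/12 × (0.0861062 − 0.805342) = -0.0599363.
Partial sum through k=1: 625.554.
k=2: B_{4}/(4)! × [f^{(3)}(46) − f^{(3)}(6)] = −1/720 × (0.000301163 − 0.000801944) = 6.95529e-07.
Partial sum through k=2: 625.554.
k=3: B_{6}/(6)! × [f^{(5)}(46) − f^{(5)}(6)] = 1/30240 × (1.77231e-07 − 4.17364e-07) = -7.94089e-12.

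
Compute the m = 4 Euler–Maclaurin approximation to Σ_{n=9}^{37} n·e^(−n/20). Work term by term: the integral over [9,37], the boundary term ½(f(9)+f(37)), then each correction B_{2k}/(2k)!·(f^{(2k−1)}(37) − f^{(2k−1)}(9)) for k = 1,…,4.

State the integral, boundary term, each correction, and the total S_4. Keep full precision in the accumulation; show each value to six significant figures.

S_4 ≈ 196.312

Integral: ∫_9^37 x·e^(−x/20) dx = 190.574.
Endpoint term: (f(9) + f(37))/2 = (5.73865 + 5.81778)/2 = 5.77821.
Integral + boundary = 196.352.
k=1: B_{2}/(2)! × [f^{(1)}(37) − f^{(1)}(9)] = 1/12 × (-0.133652 − 0.350695) = -0.0403623.
Running total after k=1: 196.312.
k=2: B_{4}/(4)! × [f^{(3)}(37) − f^{(3)}(9)] = −1/720 × (0.000452057 − 0.00406488) = 5.01781e-06.
Running total after k=2: 196.312.
k=3: B_{6}/(6)! × [f^{(5)}(37) − f^{(5)}(9)] = 1/30240 × (3.09561e-06 − 1.81326e-05) = -4.97253e-10.
Running total after k=3: 196.312.
k=4: B_{8}/(8)! × [f^{(7)}(37) − f^{(7)}(9)] = −1/1209600 × (1.26527e-08 − 6.52573e-08) = 4.34892e-14.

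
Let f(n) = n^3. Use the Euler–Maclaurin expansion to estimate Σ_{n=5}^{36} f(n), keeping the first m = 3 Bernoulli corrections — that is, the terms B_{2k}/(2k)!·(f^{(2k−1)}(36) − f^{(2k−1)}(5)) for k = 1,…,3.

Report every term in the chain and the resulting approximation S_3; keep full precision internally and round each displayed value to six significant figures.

Integral: ∫_5^36 x^3 dx = 419748.
Endpoint term: (f(5) + f(36))/2 = (125.000 + 46656.0)/2 = 23390.5.
Integral + boundary = 443138.
Correction k=1: B_{2}/2! · (f^{(1)}(36) − f^{(1)}(5)) = 1/12 · (3888.00 − 75.0000) = 317.750.
Running total after k=1: 443456.
Correction k=2: B_{4}/4! · (f^{(3)}(36) − f^{(3)}(5)) = −1/720 · (6.00000 − 6.00000) = 0.00000.
Running total after k=2: 443456.
Correction k=3: B_{6}/6! · (f^{(5)}(36) − f^{(5)}(5)) = 1/30240 · (0.00000 − 0.00000) = 0.00000.

S_3 ≈ 443456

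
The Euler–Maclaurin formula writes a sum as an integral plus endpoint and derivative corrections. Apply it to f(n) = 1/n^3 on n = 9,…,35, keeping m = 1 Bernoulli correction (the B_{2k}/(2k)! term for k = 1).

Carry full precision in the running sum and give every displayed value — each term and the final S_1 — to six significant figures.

S_1 ≈ 0.00650015

∫_9^35 1/x^3 dx evaluates to 0.00576468.
Boundary: ½(f(9) + f(35)) = ½(0.00137174 + 2.33236e-05) = 0.000697533.
Running total after boundary: 0.00646221.
Correction k=1: B_{2}/2! · (f^{(1)}(35) − f^{(1)}(9)) = 1/12 · (-1.99917e-06 − (-0.000457247)) = 3.79374e-05.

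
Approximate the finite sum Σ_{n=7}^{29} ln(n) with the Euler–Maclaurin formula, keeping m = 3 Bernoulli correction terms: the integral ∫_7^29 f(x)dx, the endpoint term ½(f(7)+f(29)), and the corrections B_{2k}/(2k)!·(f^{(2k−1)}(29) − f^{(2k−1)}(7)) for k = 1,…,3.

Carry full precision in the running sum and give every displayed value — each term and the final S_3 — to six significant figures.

S_3 ≈ 64.6778

Integral: ∫_7^29 ln(x) dx = 62.0302.
½[f(7) + f(29)] = ½[1.94591 + 3.36730] = 2.65660.
Integral + boundary = 64.6868.
Order-1 term: 1/12 · (0.0344828 − 0.142857) = -0.00903120.
After k=1: 64.6778.
Order-2 term: −1/720 · (8.20042e-05 − 0.00583090) = 7.98458e-06.
After k=2: 64.6778.
Order-3 term: 1/30240 · (1.17010e-06 − 0.00142798) = -4.71827e-08.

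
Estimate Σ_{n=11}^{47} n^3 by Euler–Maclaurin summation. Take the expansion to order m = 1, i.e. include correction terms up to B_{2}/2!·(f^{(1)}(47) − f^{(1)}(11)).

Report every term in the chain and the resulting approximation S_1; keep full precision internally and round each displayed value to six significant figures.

S_1 ≈ 1.26936e+06

∫_11^47 x^3 dx evaluates to 1.21626e+06.
Boundary: ½(f(11) + f(47)) = ½(1331.00 + 103823) = 52577.0.
Integral + boundary = 1.26884e+06.
k=1: B_{2}/(2)! × [f^{(1)}(47) − f^{(1)}(11)] = 1/12 × (6627.00 − 363.000) = 522.000.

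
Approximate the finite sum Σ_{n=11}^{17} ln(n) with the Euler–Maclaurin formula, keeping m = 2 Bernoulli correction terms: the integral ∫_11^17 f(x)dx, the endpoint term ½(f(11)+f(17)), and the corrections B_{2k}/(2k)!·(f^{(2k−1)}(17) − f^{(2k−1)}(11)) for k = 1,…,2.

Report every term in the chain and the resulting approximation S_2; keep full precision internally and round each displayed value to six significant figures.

The integral term ∫_11^17 ln(x) dx = 15.7878.
Endpoint term: (f(11) + f(17))/2 = (2.39790 + 2.83321)/2 = 2.61555.
Integral + boundary = 18.4033.
Correction k=1: B_{2}/2! · (f^{(1)}(17) − f^{(1)}(11)) = 1/12 · (0.0588235 − 0.0909091) = -0.00267380.
Running total after k=1: 18.4007.
Correction k=2: B_{4}/4! · (f^{(3)}(17) − f^{(3)}(11)) = −1/720 · (0.000407083 − 0.00150263) = 1.52159e-06.

S_2 ≈ 18.4007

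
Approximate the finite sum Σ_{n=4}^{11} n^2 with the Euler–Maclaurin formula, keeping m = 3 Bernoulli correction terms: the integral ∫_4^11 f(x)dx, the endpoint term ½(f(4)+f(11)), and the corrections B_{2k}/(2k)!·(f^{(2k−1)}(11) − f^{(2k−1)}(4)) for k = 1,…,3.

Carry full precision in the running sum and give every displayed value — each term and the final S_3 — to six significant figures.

Integral: ∫_4^11 x^2 dx = 422.333.
½[f(4) + f(11)] = ½[16.0000 + 121.000] = 68.5000.
Running total after boundary: 490.833.
Order-1 term: 1/12 · (22.0000 − 8.00000) = 1.16667.
Partial sum through k=1: 492.000.
Order-2 term: −1/720 · (0.00000 − 0.00000) = 0.00000.
Partial sum through k=2: 492.000.
Order-3 term: 1/30240 · (0.00000 − 0.00000) = 0.00000.

S_3 ≈ 492.000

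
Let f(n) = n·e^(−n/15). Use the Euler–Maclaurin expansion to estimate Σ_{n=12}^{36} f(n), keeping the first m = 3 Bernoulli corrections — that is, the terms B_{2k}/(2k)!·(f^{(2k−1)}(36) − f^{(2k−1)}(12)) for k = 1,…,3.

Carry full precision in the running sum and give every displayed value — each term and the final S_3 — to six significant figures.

S_3 ≈ 116.890

The integral term ∫_12^36 x·e^(−x/15) dx = 112.579.
Boundary: ½(f(12) + f(36)) = ½(5.39195 + 3.26585) = 4.32890.
So far: 116.908.
Correction k=1: B_{2}/2! · (f^{(1)}(36) − f^{(1)}(12)) = 1/12 · (-0.127005 − 0.0898658) = -0.0180726.
Partial sum through k=1: 116.890.
Correction k=2: B_{4}/4! · (f^{(3)}(36) − f^{(3)}(12)) = −1/720 · (0.000241915 − 0.00439344) = 5.76601e-06.
Partial sum through k=2: 116.890.
Correction k=3: B_{6}/6! · (f^{(5)}(36) − f^{(5)}(12)) = 1/30240 · (4.65909e-06 − 3.72777e-05) = -1.07866e-09.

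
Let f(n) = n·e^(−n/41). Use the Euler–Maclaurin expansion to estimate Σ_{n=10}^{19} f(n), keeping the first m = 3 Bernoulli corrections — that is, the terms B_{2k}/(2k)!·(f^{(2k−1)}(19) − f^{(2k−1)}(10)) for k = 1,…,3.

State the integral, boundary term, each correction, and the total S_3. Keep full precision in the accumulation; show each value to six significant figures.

Integral: ∫_10^19 x·e^(−x/41) dx = 90.7685.
Endpoint term: (f(10) + f(19))/2 = (7.83564 + 11.9535)/2 = 9.89457.
So far: 100.663.
Order-1 term: 1/12 · (0.337583 − 0.592451) = -0.0212390.
After k=1: 100.642.
Order-2 term: −1/720 · (0.000949343 − 0.00128470) = 4.65772e-07.
After k=2: 100.642.
Order-3 term: 1/30240 · (1.01003e-06 − 1.31883e-06) = -1.02117e-11.

S_3 ≈ 100.642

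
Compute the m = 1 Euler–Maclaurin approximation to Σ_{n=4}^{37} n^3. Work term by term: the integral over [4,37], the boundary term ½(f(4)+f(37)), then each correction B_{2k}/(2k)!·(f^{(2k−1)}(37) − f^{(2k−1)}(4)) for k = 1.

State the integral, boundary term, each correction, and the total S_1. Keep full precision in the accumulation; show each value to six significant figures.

∫_4^37 x^3 dx evaluates to 468476.
Boundary: ½(f(4) + f(37)) = ½(64.0000 + 50653.0) = 25358.5.
Integral + boundary = 493835.
Order-1 term: 1/12 · (4107.00 − 48.0000) = 338.250.

S_1 ≈ 494173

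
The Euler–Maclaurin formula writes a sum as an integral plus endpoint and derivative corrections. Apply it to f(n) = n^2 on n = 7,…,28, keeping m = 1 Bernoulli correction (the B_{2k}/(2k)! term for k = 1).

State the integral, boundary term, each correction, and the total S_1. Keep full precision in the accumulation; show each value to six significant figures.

The integral term ∫_7^28 x^2 dx = 7203.00.
½[f(7) + f(28)] = ½[49.0000 + 784.000] = 416.500.
Integral + boundary = 7619.50.
k=1: B_{2}/(2)! × [f^{(1)}(28) − f^{(1)}(7)] = 1/12 × (56.0000 − 14.0000) = 3.50000.

S_1 ≈ 7623.00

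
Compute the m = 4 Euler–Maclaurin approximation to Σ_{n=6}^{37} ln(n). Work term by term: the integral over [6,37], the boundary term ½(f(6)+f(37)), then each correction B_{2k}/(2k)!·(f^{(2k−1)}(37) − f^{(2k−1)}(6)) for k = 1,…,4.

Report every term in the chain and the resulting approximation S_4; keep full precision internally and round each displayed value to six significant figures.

The integral term ∫_6^37 ln(x) dx = 91.8534.
½[f(6) + f(37)] = ½[1.79176 + 3.61092] = 2.70134.
Running total after boundary: 94.5547.
Correction k=1: B_{2}/2! · (f^{(1)}(37) − f^{(1)}(6)) = 1/12 · (0.0270270 − 0.166667) = -0.0116366.
After k=1: 94.5431.
Correction k=2: B_{4}/4! · (f^{(3)}(37) − f^{(3)}(6)) = −1/720 · (3.94843e-05 − 0.00925926) = 1.28052e-05.
After k=2: 94.5431.
Correction k=3: B_{6}/6! · (f^{(5)}(37) − f^{(5)}(6)) = 1/30240 · (3.46101e-07 − 0.00308642) = -1.02053e-07.
After k=3: 94.5431.
Correction k=4: B_{8}/8! · (f^{(7)}(37) − f^{(7)}(6)) = −1/1209600 · (7.58439e-09 − 0.00257202) = 2.12633e-09.

S_4 ≈ 94.5431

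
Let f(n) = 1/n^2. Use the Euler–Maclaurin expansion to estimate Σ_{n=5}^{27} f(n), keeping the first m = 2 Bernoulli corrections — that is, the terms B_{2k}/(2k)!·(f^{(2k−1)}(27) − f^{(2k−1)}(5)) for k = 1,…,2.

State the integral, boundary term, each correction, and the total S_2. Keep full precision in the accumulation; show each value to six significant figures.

Integral: ∫_5^27 1/x^2 dx = 0.162963.
½[f(5) + f(27)] = ½[0.0400000 + 0.00137174] = 0.0206859.
So far: 0.183649.
Order-1 term: 1/12 · (-0.000101611 − (-0.0160000)) = 0.00132487.
After k=1: 0.184974.
Order-2 term: −1/720 · (-1.67260e-06 − (-0.00768000)) = -1.06643e-05.

S_2 ≈ 0.184963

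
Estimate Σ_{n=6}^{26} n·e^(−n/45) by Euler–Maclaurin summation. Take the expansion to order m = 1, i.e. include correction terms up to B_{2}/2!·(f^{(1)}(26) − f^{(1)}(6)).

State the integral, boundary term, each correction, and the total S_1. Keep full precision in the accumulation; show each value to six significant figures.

S_1 ≈ 225.545

∫_6^26 x·e^(−x/45) dx evaluates to 215.668.
½[f(6) + f(26)] = ½[5.25104 + 14.5897] = 9.92039.
Integral + boundary = 225.588.
Correction k=1: B_{2}/2! · (f^{(1)}(26) − f^{(1)}(6)) = 1/12 · (0.236927 − 0.758484) = -0.0434630.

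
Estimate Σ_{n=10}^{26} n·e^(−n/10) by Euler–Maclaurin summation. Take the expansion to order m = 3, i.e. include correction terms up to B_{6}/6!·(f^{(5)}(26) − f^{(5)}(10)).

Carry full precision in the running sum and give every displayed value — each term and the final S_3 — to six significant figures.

S_3 ≈ 49.6325

Integral: ∫_10^26 x·e^(−x/10) dx = 46.8374.
Boundary: ½(f(10) + f(26)) = ½(3.67879 + 1.93111) = 2.80495.
So far: 49.6424.
Correction k=1: B_{2}/2! · (f^{(1)}(26) − f^{(1)}(10)) = 1/12 · (-0.118838 − 0.00000) = -0.00990314.
Partial sum through k=1: 49.6325.
Correction k=2: B_{4}/4! · (f^{(3)}(26) − f^{(3)}(10)) = −1/720 · (0.000297094 − 0.00735759) = 9.80624e-06.
Partial sum through k=2: 49.6325.
Correction k=3: B_{6}/6! · (f^{(5)}(26) − f^{(5)}(10)) = 1/30240 · (1.78257e-05 − 0.000147152) = -4.27666e-09.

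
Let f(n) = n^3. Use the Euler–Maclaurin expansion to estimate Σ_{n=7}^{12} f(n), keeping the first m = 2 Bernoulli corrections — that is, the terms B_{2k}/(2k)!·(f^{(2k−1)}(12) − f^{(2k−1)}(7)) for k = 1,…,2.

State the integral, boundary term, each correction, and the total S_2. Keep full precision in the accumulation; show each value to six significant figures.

S_2 ≈ 5643.00

The integral term ∫_7^12 x^3 dx = 4583.75.
½[f(7) + f(12)] = ½[343.000 + 1728.00] = 1035.50.
So far: 5619.25.
k=1: B_{2}/(2)! × [f^{(1)}(12) − f^{(1)}(7)] = 1/12 × (432.000 − 147.000) = 23.7500.
Partial sum through k=1: 5643.00.
k=2: B_{4}/(4)! × [f^{(3)}(12) − f^{(3)}(7)] = −1/720 × (6.00000 − 6.00000) = 0.00000.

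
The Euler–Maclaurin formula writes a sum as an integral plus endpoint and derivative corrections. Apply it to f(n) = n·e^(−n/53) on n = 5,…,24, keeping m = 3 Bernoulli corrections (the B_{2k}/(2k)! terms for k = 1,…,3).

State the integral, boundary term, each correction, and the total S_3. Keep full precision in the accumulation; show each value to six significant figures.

∫_5^24 x·e^(−x/53) dx evaluates to 202.453.
Endpoint term: (f(5) + f(24))/2 = (4.54987 + 15.2598)/2 = 9.90485.
Running total after boundary: 212.358.
k=1: B_{2}/(2)! × [f^{(1)}(24) − f^{(1)}(5)] = 1/12 × (0.347905 − 0.824127) = -0.0396852.
Partial sum through k=1: 212.318.
k=2: B_{4}/(4)! × [f^{(3)}(24) − f^{(3)}(5)] = −1/720 × (0.000576560 − 0.000941287) = 5.06565e-07.
Partial sum through k=2: 212.318.
k=3: B_{6}/(6)! × [f^{(5)}(24) − f^{(5)}(5)] = 1/30240 × (3.66417e-07 − 5.65748e-07) = -6.59161e-12.

S_3 ≈ 212.318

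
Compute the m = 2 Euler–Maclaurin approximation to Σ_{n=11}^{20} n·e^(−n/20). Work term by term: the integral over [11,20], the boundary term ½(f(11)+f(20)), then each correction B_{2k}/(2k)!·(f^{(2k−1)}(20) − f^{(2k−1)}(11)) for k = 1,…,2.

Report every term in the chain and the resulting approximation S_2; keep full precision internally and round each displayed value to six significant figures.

S_2 ≈ 70.2357

Integral: ∫_11^20 x·e^(−x/20) dx = 63.4053.
Endpoint term: (f(11) + f(20))/2 = (6.34645 + 7.35759)/2 = 6.85202.
Running total after boundary: 70.2573.
Correction k=1: B_{2}/2! · (f^{(1)}(20) − f^{(1)}(11)) = 1/12 · (0.00000 − 0.259627) = -0.0216356.
After k=1: 70.2357.
Correction k=2: B_{4}/4! · (f^{(3)}(20) − f^{(3)}(11)) = −1/720 · (0.00183940 − 0.00353382) = 2.35336e-06.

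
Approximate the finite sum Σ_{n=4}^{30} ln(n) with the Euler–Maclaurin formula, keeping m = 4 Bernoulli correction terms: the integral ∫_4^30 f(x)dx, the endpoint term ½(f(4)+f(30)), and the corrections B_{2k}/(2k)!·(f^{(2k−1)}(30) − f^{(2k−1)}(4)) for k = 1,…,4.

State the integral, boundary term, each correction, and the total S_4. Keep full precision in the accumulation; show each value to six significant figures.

Integral: ∫_4^30 ln(x) dx = 70.4907.
Endpoint term: (f(4) + f(30))/2 = (1.38629 + 3.40120)/2 = 2.39375.
Running total after boundary: 72.8845.
Correction k=1: B_{2}/2! · (f^{(1)}(30) − f^{(1)}(4)) = 1/12 · (0.0333333 − 0.250000) = -0.0180556.
Partial sum through k=1: 72.8664.
Correction k=2: B_{4}/4! · (f^{(3)}(30) − f^{(3)}(4)) = −1/720 · (7.40741e-05 − 0.0312500) = 4.32999e-05.
Partial sum through k=2: 72.8665.
Correction k=3: B_{6}/6! · (f^{(5)}(30) − f^{(5)}(4)) = 1/30240 · (9.87654e-07 − 0.0234375) = -7.75017e-07.
Partial sum through k=3: 72.8665.
Correction k=4: B_{8}/8! · (f^{(7)}(30) − f^{(7)}(4)) = −1/1209600 · (3.29218e-08 − 0.0439453) = 3.63304e-08.

S_4 ≈ 72.8665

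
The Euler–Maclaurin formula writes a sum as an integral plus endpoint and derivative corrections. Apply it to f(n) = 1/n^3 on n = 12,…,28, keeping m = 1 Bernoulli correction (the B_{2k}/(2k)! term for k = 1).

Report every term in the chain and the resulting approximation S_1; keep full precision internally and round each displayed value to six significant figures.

∫_12^28 1/x^3 dx evaluates to 0.00283447.
½[f(12) + f(28)] = ½[0.000578704 + 4.55539e-05] = 0.000312129.
Integral + boundary = 0.00314660.
k=1: B_{2}/(2)! × [f^{(1)}(28) − f^{(1)}(12)] = 1/12 × (-4.88078e-06 − (-0.000144676)) = 1.16496e-05.

S_1 ≈ 0.00315825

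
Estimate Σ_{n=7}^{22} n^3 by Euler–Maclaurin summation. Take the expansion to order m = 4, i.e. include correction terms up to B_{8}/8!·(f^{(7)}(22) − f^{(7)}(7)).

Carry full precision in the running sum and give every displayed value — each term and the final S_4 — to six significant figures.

S_4 ≈ 63568.0

The integral term ∫_7^22 x^3 dx = 57963.8.
½[f(7) + f(22)] = ½[343.000 + 10648.0] = 5495.50.
So far: 63459.2.
k=1: B_{2}/(2)! × [f^{(1)}(22) − f^{(1)}(7)] = 1/12 × (1452.00 − 147.000) = 108.750.
Running total after k=1: 63568.0.
k=2: B_{4}/(4)! × [f^{(3)}(22) − f^{(3)}(7)] = −1/720 × (6.00000 − 6.00000) = 0.00000.
Running total after k=2: 63568.0.
k=3: B_{6}/(6)! × [f^{(5)}(22) − f^{(5)}(7)] = 1/30240 × (0.00000 − 0.00000) = 0.00000.
Running total after k=3: 63568.0.
k=4: B_{8}/(8)! × [f^{(7)}(22) − f^{(7)}(7)] = −1/1209600 × (0.00000 − 0.00000) = 0.00000.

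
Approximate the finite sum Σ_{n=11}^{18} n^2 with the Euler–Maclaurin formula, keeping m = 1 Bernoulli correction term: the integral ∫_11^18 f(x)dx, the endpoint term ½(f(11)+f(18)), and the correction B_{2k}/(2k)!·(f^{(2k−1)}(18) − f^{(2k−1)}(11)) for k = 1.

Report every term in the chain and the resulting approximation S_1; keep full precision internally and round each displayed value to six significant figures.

The integral term ∫_11^18 x^2 dx = 1500.33.
Endpoint term: (f(11) + f(18))/2 = (121.000 + 324.000)/2 = 222.500.
Integral + boundary = 1722.83.
k=1: B_{2}/(2)! × [f^{(1)}(18) − f^{(1)}(11)] = 1/12 × (36.0000 − 22.0000) = 1.16667.

S_1 ≈ 1724.00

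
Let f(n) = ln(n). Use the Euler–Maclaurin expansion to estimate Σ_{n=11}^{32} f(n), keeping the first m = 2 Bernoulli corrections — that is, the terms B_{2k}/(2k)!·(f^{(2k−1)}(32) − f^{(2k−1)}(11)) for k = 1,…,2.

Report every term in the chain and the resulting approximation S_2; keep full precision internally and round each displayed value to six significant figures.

∫_11^32 ln(x) dx evaluates to 63.5267.
Endpoint term: (f(11) + f(32))/2 = (2.39790 + 3.46574)/2 = 2.93182.
Running total after boundary: 66.4585.
Order-1 term: 1/12 · (0.0312500 − 0.0909091) = -0.00497159.
Running total after k=1: 66.4535.
Order-2 term: −1/720 · (6.10352e-05 − 0.00150263) = 2.00221e-06.

S_2 ≈ 66.4535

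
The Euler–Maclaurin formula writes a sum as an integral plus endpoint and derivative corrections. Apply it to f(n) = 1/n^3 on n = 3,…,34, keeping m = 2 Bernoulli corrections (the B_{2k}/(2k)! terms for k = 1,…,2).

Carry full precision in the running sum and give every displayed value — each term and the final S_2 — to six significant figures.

Integral: ∫_3^34 1/x^3 dx = 0.0551230.
Boundary: ½(f(3) + f(34)) = ½(0.0370370 + 2.54427e-05) = 0.0185312.
Integral + boundary = 0.0736543.
Order-1 term: 1/12 · (-2.24494e-06 − (-0.0370370)) = 0.00308623.
After k=1: 0.0767405.
Order-2 term: −1/720 · (-3.88399e-08 − (-0.0823045)) = -0.000114312.

S_2 ≈ 0.0766262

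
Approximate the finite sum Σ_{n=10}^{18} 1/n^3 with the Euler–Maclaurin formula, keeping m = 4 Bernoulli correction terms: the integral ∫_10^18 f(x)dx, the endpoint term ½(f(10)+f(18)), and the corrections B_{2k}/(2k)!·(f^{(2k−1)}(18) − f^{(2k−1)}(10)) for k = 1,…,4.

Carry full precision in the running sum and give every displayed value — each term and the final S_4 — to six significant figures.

S_4 ≈ 0.00406506

∫_10^18 1/x^3 dx evaluates to 0.00345679.
Boundary: ½(f(10) + f(18)) = ½(0.00100000 + 0.000171468) = 0.000585734.
Running total after boundary: 0.00404252.
k=1: B_{2}/(2)! × [f^{(1)}(18) − f^{(1)}(10)] = 1/12 × (-2.85780e-05 − (-0.000300000)) = 2.26185e-05.
After k=1: 0.00406514.
k=2: B_{4}/(4)! × [f^{(3)}(18) − f^{(3)}(10)] = −1/720 × (-1.76407e-06 − (-6.00000e-05)) = -8.08832e-08.
After k=2: 0.00406506.
k=3: B_{6}/(6)! × [f^{(5)}(18) − f^{(5)}(10)] = 1/30240 × (-2.28676e-07 − (-2.52000e-05)) = 8.25771e-10.
After k=3: 0.00406506.
k=4: B_{8}/(8)! × [f^{(7)}(18) − f^{(7)}(10)] = −1/1209600 × (-5.08169e-08 − (-1.81440e-05)) = -1.49580e-11.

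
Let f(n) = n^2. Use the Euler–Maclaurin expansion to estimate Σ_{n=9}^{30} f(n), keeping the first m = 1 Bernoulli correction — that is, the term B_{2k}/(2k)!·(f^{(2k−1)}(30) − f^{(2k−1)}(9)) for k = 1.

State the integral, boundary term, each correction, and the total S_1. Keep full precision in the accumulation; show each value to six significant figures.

The integral term ∫_9^30 x^2 dx = 8757.00.
Boundary: ½(f(9) + f(30)) = ½(81.0000 + 900.000) = 490.500.
Integral + boundary = 9247.50.
Order-1 term: 1/12 · (60.0000 − 18.0000) = 3.50000.

S_1 ≈ 9251.00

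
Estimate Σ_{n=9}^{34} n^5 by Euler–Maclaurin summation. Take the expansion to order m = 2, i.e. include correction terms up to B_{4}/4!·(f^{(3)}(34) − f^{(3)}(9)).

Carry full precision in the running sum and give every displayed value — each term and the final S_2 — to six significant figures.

S_2 ≈ 2.80680e+08

The integral term ∫_9^34 x^5 dx = 2.57379e+08.
Boundary: ½(f(9) + f(34)) = ½(59049.0 + 4.54354e+07) = 2.27472e+07.
So far: 2.80126e+08.
k=1: B_{2}/(2)! × [f^{(1)}(34) − f^{(1)}(9)] = 1/12 × (6.68168e+06 − 32805.0) = 554073.
After k=1: 2.80680e+08.
k=2: B_{4}/(4)! × [f^{(3)}(34) − f^{(3)}(9)] = −1/720 × (69360.0 − 4860.00) = -89.5833.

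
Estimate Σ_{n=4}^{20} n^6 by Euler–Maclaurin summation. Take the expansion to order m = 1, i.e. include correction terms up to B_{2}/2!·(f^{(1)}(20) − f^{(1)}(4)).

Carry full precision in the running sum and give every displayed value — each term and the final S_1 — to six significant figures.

S_1 ≈ 2.16456e+08

The integral term ∫_4^20 x^6 dx = 1.82855e+08.
½[f(4) + f(20)] = ½[4096.00 + 6.40000e+07] = 3.20020e+07.
So far: 2.14857e+08.
k=1: B_{2}/(2)! × [f^{(1)}(20) − f^{(1)}(4)] = 1/12 × (1.92000e+07 − 6144.00) = 1.59949e+06.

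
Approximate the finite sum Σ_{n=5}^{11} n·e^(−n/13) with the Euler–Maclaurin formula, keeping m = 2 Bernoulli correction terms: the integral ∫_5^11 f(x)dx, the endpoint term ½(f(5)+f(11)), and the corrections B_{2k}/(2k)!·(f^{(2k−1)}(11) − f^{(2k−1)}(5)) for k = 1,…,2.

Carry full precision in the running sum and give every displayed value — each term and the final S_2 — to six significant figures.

∫_5^11 x·e^(−x/13) dx evaluates to 25.4194.
Endpoint term: (f(5) + f(11))/2 = (3.40356 + 4.71968)/2 = 4.06162.
Running total after boundary: 29.4810.
Order-1 term: 1/12 · (0.0660095 − 0.418900) = -0.0294075.
Partial sum through k=1: 29.4516.
Order-2 term: −1/720 · (0.00546825 − 0.0105345) = 7.03642e-06.

S_2 ≈ 29.4516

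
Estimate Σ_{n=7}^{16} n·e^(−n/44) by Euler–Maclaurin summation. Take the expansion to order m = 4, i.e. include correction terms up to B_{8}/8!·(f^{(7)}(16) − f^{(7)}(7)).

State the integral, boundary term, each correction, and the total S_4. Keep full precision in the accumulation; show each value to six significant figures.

∫_7^16 x·e^(−x/44) dx evaluates to 78.7699.
½[f(7) + f(16)] = ½[5.97043 + 11.1223] = 8.54637.
Running total after boundary: 87.3162.
Correction k=1: B_{2}/2! · (f^{(1)}(16) − f^{(1)}(7)) = 1/12 · (0.442364 − 0.717227) = -0.0229052.
Partial sum through k=1: 87.2933.
Correction k=2: B_{4}/4! · (f^{(3)}(16) − f^{(3)}(7)) = −1/720 · (0.000946618 − 0.00125158) = 4.23563e-07.
Partial sum through k=2: 87.2933.
Correction k=3: B_{6}/6! · (f^{(5)}(16) − f^{(5)}(7)) = 1/30240 · (8.59887e-07 − 1.10160e-06) = -7.99315e-12.
Partial sum through k=3: 87.2933.
Correction k=4: B_{8}/8! · (f^{(7)}(16) − f^{(7)}(7)) = −1/1209600 · (6.35754e-10 − 8.04091e-10) = 1.39168e-16.

S_4 ≈ 87.2933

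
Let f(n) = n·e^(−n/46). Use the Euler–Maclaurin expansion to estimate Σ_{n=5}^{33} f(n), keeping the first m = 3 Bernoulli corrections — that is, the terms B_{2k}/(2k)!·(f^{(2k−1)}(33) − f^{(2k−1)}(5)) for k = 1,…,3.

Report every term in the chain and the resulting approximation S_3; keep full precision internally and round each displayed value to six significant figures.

S_3 ≈ 341.132

∫_5^33 x·e^(−x/46) dx evaluates to 330.892.
½[f(5) + f(33)] = ½[4.48502 + 16.1048] = 10.2949.
Running total after boundary: 341.187.
Correction k=1: B_{2}/2! · (f^{(1)}(33) − f^{(1)}(5)) = 1/12 · (0.137920 − 0.799503) = -0.0551319.
Running total after k=1: 341.132.
Correction k=2: B_{4}/4! · (f^{(3)}(33) − f^{(3)}(5)) = −1/720 · (0.000526450 − 0.00122567) = 9.71134e-07.
Running total after k=2: 341.132.
Correction k=3: B_{6}/6! · (f^{(5)}(33) − f^{(5)}(5)) = 1/30240 · (4.66786e-07 − 9.79913e-07) = -1.69685e-11.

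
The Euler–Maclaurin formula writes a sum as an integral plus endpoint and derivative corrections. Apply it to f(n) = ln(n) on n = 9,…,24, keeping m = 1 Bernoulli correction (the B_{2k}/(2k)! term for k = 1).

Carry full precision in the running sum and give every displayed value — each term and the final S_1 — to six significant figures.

∫_9^24 ln(x) dx evaluates to 41.4983.
Boundary: ½(f(9) + f(24)) = ½(2.19722 + 3.17805) = 2.68764.
Running total after boundary: 44.1859.
Correction k=1: B_{2}/2! · (f^{(1)}(24) − f^{(1)}(9)) = 1/12 · (0.0416667 − 0.111111) = -0.00578704.

S_1 ≈ 44.1801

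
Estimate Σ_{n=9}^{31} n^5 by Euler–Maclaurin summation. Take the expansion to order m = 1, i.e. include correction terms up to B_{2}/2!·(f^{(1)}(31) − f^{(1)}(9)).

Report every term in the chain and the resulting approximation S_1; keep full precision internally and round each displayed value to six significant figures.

S_1 ≈ 1.62555e+08

Integral: ∫_9^31 x^5 dx = 1.47829e+08.
Boundary: ½(f(9) + f(31)) = ½(59049.0 + 2.86292e+07) = 1.43441e+07.
So far: 1.62173e+08.
Order-1 term: 1/12 · (4.61760e+06 − 32805.0) = 382067.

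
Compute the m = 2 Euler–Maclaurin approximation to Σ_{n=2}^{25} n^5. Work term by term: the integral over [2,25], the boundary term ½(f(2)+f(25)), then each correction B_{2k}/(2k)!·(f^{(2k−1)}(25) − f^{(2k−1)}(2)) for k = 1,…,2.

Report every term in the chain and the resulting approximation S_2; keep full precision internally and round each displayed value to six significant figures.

The integral term ∫_2^25 x^5 dx = 4.06901e+07.
Boundary: ½(f(2) + f(25)) = ½(32.0000 + 9.76562e+06) = 4.88283e+06.
Running total after boundary: 4.55729e+07.
Order-1 term: 1/12 · (1.95312e+06 − 80.0000) = 162754.
Running total after k=1: 4.57357e+07.
Order-2 term: −1/720 · (37500.0 − 240.000) = -51.7500.

S_2 ≈ 4.57356e+07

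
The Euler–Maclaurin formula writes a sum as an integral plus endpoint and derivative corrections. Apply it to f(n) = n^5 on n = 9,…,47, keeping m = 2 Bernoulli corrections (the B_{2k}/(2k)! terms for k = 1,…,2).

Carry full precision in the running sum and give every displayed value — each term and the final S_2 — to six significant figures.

S_2 ≈ 1.91318e+09

The integral term ∫_9^47 x^5 dx = 1.79645e+09.
½[f(9) + f(47)] = ½[59049.0 + 2.29345e+08] = 1.14702e+08.
Running total after boundary: 1.91115e+09.
k=1: B_{2}/(2)! × [f^{(1)}(47) − f^{(1)}(9)] = 1/12 × (2.43984e+07 − 32805.0) = 2.03047e+06.
Running total after k=1: 1.91318e+09.
k=2: B_{4}/(4)! × [f^{(3)}(47) − f^{(3)}(9)] = −1/720 × (132540 − 4860.00) = -177.333.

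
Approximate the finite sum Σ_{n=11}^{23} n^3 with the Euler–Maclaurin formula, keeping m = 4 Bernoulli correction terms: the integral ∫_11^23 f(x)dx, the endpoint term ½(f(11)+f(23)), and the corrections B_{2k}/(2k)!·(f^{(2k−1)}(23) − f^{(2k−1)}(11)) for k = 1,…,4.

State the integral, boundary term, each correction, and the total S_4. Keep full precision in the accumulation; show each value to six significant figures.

The integral term ∫_11^23 x^3 dx = 66300.0.
Boundary: ½(f(11) + f(23)) = ½(1331.00 + 12167.0) = 6749.00.
Integral + boundary = 73049.0.
k=1: B_{2}/(2)! × [f^{(1)}(23) − f^{(1)}(11)] = 1/12 × (1587.00 − 363.000) = 102.000.
Partial sum through k=1: 73151.0.
k=2: B_{4}/(4)! × [f^{(3)}(23) − f^{(3)}(11)] = −1/720 × (6.00000 − 6.00000) = 0.00000.
Partial sum through k=2: 73151.0.
k=3: B_{6}/(6)! × [f^{(5)}(23) − f^{(5)}(11)] = 1/30240 × (0.00000 − 0.00000) = 0.00000.
Partial sum through k=3: 73151.0.
k=4: B_{8}/(8)! × [f^{(7)}(23) − f^{(7)}(11)] = −1/1209600 × (0.00000 − 0.00000) = 0.00000.

S_4 ≈ 73151.0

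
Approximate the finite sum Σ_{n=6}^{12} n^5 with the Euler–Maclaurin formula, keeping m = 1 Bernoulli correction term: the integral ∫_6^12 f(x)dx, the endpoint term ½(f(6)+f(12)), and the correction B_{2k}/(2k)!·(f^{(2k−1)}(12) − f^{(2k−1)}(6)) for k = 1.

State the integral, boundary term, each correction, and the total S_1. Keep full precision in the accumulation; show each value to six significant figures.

S_1 ≈ 626292

∫_6^12 x^5 dx evaluates to 489888.
Endpoint term: (f(6) + f(12))/2 = (7776.00 + 248832)/2 = 128304.
Running total after boundary: 618192.
Correction k=1: B_{2}/2! · (f^{(1)}(12) − f^{(1)}(6)) = 1/12 · (103680 − 6480.00) = 8100.00.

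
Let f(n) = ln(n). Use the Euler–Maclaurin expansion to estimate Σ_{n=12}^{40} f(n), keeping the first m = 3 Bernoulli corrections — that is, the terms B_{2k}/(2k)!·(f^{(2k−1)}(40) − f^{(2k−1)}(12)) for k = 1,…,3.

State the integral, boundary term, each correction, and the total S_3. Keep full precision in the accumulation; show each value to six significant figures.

S_3 ≈ 92.8183

∫_12^40 ln(x) dx evaluates to 89.7363.
½[f(12) + f(40)] = ½[2.48491 + 3.68888] = 3.08689.
Running total after boundary: 92.8232.
k=1: B_{2}/(2)! × [f^{(1)}(40) − f^{(1)}(12)] = 1/12 × (0.0250000 − 0.0833333) = -0.00486111.
After k=1: 92.8183.
k=2: B_{4}/(4)! × [f^{(3)}(40) − f^{(3)}(12)] = −1/720 × (3.12500e-05 − 0.00115741) = 1.56411e-06.
After k=2: 92.8183.
k=3: B_{6}/(6)! × [f^{(5)}(40) − f^{(5)}(12)] = 1/30240 × (2.34375e-07 − 9.64506e-05) = -3.18175e-09.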